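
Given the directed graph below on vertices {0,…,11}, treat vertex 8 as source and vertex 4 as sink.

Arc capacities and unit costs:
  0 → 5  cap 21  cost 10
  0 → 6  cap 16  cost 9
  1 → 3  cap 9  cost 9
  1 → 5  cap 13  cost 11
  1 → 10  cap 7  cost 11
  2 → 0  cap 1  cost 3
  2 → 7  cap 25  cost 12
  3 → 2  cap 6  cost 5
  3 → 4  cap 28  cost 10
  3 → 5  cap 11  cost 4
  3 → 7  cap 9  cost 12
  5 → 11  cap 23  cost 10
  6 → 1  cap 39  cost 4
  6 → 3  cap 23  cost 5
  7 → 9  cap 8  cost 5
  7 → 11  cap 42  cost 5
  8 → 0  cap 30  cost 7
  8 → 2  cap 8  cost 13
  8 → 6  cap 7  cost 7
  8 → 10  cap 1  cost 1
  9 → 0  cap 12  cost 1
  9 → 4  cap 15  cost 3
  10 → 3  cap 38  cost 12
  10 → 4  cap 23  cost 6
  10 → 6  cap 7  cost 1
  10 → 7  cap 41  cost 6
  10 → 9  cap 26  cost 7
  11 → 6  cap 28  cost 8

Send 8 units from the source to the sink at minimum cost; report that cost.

Minimum cost for 8 units: 161

shortest-cost path #1: 8→10→4 push 1 @ unit cost 7 (adds 7)
shortest-cost path #2: 8→6→3→4 push 7 @ unit cost 22 (adds 154)
total cost = 161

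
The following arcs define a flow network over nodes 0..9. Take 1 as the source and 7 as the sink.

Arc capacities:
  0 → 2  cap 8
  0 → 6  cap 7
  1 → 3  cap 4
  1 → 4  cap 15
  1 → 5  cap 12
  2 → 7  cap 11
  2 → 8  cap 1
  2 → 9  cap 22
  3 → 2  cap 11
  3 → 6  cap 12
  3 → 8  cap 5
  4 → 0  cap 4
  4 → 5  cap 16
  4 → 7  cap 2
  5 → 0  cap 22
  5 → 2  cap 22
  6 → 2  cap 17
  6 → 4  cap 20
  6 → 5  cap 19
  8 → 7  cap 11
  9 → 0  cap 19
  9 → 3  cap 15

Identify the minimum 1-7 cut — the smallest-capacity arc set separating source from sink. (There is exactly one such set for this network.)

augment #1: 1→4→7 push 2
augment #2: 1→3→2→7 push 4
augment #3: 1→5→2→7 push 7
augment #4: 1→5→2→8→7 push 1
augment #5: 1→5→2→3→8→7 push 4
augment #6: 1→4→0→2→9→3→8→7 push 1
max flow = 19; residual-reachable set from 1 gives S-side
cut edges (S→T): {(2,7), (2,8), (3,8), (4,7)} total cap 19

Min-cut arcs: {(2,7), (2,8), (3,8), (4,7)} (total capacity 19)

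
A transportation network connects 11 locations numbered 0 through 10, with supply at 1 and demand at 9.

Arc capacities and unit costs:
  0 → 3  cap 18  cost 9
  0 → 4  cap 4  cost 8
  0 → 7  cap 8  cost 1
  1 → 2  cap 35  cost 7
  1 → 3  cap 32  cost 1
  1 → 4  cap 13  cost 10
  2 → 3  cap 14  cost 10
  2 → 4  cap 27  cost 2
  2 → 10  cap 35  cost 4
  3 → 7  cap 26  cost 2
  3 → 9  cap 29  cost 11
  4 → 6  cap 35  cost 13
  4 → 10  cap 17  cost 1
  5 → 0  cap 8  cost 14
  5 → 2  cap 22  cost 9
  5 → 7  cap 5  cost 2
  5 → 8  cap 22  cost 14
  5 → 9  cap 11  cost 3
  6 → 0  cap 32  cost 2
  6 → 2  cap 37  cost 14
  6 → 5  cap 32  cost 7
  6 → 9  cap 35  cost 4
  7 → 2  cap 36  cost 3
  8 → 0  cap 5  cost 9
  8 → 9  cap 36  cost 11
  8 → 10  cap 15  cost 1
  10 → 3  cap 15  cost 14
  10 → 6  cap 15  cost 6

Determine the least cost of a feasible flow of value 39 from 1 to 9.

Minimum cost for 39 units: 545

shortest-cost path #1: 1→3→9 push 29 @ unit cost 12 (adds 348)
shortest-cost path #2: 1→3→7→2→4→10→6→9 push 3 @ unit cost 19 (adds 57)
shortest-cost path #3: 1→2→4→10→6→9 push 7 @ unit cost 20 (adds 140)
total cost = 545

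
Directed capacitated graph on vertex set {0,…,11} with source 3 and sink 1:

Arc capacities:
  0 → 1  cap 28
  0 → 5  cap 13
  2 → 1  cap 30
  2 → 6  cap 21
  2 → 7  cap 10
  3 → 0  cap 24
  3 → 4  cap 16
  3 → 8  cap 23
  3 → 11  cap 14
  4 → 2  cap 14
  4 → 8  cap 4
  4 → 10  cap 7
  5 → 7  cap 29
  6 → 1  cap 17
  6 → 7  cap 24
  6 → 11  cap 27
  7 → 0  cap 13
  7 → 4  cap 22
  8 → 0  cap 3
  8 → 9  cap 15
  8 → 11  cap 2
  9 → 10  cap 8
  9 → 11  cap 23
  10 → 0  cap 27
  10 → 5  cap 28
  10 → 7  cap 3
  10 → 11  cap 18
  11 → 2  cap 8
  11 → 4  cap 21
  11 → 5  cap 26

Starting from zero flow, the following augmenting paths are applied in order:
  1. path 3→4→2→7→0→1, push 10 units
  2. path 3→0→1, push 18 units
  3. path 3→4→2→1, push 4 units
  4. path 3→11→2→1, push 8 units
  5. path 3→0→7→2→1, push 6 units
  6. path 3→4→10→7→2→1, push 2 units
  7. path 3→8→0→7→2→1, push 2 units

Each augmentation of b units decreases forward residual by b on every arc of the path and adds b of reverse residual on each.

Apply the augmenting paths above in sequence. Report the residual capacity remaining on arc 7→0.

after path 1 (3→4→2→7→0→1, push 10): res(7,0)=3
after path 2 (3→0→1, push 18): res(7,0)=3
after path 3 (3→4→2→1, push 4): res(7,0)=3
after path 4 (3→11→2→1, push 8): res(7,0)=3
after path 5 (3→0→7→2→1, push 6): res(7,0)=9
after path 6 (3→4→10→7→2→1, push 2): res(7,0)=9
after path 7 (3→8→0→7→2→1, push 2): res(7,0)=11

Residual capacity of (7,0): 11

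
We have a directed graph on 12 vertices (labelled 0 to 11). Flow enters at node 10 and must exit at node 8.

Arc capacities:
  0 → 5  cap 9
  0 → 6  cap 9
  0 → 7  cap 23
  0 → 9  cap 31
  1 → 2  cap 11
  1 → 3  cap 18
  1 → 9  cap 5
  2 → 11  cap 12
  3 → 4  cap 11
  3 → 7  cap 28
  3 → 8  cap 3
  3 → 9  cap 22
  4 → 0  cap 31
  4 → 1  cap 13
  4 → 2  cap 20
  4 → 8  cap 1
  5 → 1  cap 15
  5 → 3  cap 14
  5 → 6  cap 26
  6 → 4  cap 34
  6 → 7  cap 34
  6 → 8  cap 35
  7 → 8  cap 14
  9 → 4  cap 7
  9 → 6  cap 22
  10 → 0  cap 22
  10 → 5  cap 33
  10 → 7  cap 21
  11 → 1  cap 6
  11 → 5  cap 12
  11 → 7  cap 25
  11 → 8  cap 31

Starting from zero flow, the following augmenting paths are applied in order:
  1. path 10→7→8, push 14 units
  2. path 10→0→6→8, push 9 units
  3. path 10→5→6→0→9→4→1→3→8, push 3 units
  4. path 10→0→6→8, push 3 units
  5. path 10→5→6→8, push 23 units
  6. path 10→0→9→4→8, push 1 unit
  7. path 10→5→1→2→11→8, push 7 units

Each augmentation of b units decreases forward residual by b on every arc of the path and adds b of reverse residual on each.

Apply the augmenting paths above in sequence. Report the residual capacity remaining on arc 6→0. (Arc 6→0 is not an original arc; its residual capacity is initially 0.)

Residual capacity of (6,0): 9

after path 1 (10→7→8, push 14): res(6,0)=0
after path 2 (10→0→6→8, push 9): res(6,0)=9
after path 3 (10→5→6→0→9→4→1→3→8, push 3): res(6,0)=6
after path 4 (10→0→6→8, push 3): res(6,0)=9
after path 5 (10→5→6→8, push 23): res(6,0)=9
after path 6 (10→0→9→4→8, push 1): res(6,0)=9
after path 7 (10→5→1→2→11→8, push 7): res(6,0)=9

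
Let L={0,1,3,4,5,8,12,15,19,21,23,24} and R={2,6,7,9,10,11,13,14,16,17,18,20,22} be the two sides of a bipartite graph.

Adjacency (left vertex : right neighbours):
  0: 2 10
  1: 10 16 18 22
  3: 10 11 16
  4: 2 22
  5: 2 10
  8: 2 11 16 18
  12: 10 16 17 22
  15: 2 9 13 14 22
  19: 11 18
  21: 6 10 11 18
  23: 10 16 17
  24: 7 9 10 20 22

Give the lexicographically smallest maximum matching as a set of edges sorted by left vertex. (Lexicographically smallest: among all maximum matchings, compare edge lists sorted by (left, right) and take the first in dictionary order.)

|M| = 10 (so the lex-smallest maximum matching has 10 edges)
process left vertices in ascending order; for each, take the smallest-labelled available neighbour that still permits 10 edges overall, or leave it unmatched if none does
lex-smallest matching: {0-2, 1-10, 3-11, 4-22, 8-16, 12-17, 15-9, 19-18, 21-6, 24-7}

Lex-smallest maximum matching: {(0,2), (1,10), (3,11), (4,22), (8,16), (12,17), (15,9), (19,18), (21,6), (24,7)}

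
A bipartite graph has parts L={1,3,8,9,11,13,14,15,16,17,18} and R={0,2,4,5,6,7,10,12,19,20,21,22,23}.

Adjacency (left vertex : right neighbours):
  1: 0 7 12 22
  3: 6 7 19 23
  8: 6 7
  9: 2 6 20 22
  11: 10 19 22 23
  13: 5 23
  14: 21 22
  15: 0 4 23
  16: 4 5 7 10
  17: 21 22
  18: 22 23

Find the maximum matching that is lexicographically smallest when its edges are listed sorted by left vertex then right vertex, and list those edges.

Lex-smallest maximum matching: {(1,0), (3,6), (8,7), (9,2), (11,19), (13,5), (14,21), (15,4), (16,10), (17,22), (18,23)}

|M| = 11 (so the lex-smallest maximum matching has 11 edges)
process left vertices in ascending order; for each, take the smallest-labelled available neighbour that still permits 11 edges overall, or leave it unmatched if none does
lex-smallest matching: {1-0, 3-6, 8-7, 9-2, 11-19, 13-5, 14-21, 15-4, 16-10, 17-22, 18-23}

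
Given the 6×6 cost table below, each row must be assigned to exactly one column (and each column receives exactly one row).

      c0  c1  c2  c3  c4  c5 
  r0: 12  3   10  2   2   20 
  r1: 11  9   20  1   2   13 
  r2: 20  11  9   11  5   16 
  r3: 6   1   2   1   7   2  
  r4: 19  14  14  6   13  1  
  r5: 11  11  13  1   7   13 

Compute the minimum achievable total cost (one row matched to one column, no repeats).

optimal assignment: row0→col1 (cost 3), row1→col4 (cost 2), row2→col2 (cost 9), row3→col0 (cost 6), row4→col5 (cost 1), row5→col3 (cost 1)
total = 3 + 2 + 9 + 6 + 1 + 1 = 22

Minimum assignment cost: 22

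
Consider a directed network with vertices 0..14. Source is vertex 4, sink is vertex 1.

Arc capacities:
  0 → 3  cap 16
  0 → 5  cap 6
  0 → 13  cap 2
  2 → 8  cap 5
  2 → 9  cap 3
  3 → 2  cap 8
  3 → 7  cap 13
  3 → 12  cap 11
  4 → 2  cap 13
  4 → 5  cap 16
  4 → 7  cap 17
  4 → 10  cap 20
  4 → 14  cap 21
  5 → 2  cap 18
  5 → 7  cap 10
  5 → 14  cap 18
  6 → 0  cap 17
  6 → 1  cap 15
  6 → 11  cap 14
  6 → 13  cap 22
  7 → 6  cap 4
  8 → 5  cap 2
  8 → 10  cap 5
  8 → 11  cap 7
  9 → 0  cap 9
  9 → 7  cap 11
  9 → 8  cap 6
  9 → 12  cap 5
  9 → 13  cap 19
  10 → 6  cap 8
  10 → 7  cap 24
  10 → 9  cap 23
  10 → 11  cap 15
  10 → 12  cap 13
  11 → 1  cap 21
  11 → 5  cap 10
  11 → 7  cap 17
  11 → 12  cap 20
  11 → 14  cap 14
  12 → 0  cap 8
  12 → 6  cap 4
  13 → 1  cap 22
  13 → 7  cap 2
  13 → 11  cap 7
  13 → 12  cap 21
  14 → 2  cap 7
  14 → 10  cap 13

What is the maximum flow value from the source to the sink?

Maximum flow value: 45

augment #1: 4→7→6→1 bottleneck 4, total now 4
augment #2: 4→10→6→1 bottleneck 8, total now 12
augment #3: 4→10→11→1 bottleneck 12, total now 24
augment #4: 4→2→8→11→1 bottleneck 5, total now 29
augment #5: 4→2→9→13→1 bottleneck 3, total now 32
augment #6: 4→14→10→11→1 bottleneck 3, total now 35
augment #7: 4→14→10→9→13→1 bottleneck 10, total now 45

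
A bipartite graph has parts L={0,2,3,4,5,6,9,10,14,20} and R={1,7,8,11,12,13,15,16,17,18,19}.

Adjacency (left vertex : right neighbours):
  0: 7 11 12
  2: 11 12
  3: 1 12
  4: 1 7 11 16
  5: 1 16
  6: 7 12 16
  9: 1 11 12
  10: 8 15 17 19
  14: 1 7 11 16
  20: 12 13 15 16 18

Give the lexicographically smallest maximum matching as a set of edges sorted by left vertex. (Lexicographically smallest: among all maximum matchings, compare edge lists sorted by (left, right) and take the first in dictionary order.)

|M| = 7 (so the lex-smallest maximum matching has 7 edges)
process left vertices in ascending order; for each, take the smallest-labelled available neighbour that still permits 7 edges overall, or leave it unmatched if none does
lex-smallest matching: {0-7, 2-11, 3-1, 4-16, 6-12, 10-8, 20-13}

Lex-smallest maximum matching: {(0,7), (2,11), (3,1), (4,16), (6,12), (10,8), (20,13)}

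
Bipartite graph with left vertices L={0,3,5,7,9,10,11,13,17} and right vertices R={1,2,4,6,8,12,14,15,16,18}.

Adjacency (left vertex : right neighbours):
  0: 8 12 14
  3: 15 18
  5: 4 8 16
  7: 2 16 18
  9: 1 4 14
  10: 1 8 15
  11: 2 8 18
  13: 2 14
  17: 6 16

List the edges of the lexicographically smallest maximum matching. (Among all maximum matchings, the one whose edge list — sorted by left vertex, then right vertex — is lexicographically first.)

Lex-smallest maximum matching: {(0,8), (3,15), (5,4), (7,16), (9,14), (10,1), (11,18), (13,2), (17,6)}

|M| = 9 (so the lex-smallest maximum matching has 9 edges)
process left vertices in ascending order; for each, take the smallest-labelled available neighbour that still permits 9 edges overall, or leave it unmatched if none does
lex-smallest matching: {0-8, 3-15, 5-4, 7-16, 9-14, 10-1, 11-18, 13-2, 17-6}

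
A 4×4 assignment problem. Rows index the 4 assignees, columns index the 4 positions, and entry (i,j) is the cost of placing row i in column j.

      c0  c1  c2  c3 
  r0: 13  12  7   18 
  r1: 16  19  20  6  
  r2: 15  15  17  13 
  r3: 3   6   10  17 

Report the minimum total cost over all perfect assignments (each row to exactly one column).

Minimum assignment cost: 31

optimal assignment: row0→col2 (cost 7), row1→col3 (cost 6), row2→col1 (cost 15), row3→col0 (cost 3)
total = 7 + 6 + 15 + 3 = 31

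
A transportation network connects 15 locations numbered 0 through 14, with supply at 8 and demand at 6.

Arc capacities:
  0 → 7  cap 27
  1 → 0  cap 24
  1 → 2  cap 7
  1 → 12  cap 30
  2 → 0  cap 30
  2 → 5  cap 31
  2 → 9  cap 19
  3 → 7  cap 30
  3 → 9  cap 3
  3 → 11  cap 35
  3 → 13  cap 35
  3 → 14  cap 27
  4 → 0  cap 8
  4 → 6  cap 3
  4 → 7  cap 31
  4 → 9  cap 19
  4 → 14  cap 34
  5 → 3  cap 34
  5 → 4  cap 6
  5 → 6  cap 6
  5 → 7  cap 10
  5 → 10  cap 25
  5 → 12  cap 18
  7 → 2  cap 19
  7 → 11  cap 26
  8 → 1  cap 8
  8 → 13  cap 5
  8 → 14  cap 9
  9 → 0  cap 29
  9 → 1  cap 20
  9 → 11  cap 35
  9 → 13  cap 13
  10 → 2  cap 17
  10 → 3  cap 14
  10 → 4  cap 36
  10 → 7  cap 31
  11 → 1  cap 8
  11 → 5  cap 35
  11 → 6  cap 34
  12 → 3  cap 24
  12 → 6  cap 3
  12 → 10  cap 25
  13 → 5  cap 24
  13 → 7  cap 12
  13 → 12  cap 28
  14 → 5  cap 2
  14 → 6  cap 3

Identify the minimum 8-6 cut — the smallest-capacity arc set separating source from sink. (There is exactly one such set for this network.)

augment #1: 8→14→6 push 3
augment #2: 8→1→12→6 push 3
augment #3: 8→13→5→6 push 5
augment #4: 8→14→5→6 push 1
augment #5: 8→14→5→4→6 push 1
augment #6: 8→1→0→7→11→6 push 5
max flow = 18; residual-reachable set from 8 gives S-side
cut edges (S→T): {(8,1), (8,13), (14,5), (14,6)} total cap 18

Min-cut arcs: {(8,1), (8,13), (14,5), (14,6)} (total capacity 18)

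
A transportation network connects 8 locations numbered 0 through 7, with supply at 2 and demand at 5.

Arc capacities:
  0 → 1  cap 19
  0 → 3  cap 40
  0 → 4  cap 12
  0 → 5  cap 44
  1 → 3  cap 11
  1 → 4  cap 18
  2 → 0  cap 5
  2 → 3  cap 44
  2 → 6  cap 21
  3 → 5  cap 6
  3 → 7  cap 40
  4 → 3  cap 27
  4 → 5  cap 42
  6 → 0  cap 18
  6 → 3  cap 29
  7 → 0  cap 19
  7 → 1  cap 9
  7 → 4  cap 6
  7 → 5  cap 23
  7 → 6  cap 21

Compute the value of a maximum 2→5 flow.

Maximum flow value: 69

augment #1: 2→0→5 bottleneck 5, total now 5
augment #2: 2→3→5 bottleneck 6, total now 11
augment #3: 2→3→7→5 bottleneck 23, total now 34
augment #4: 2→6→0→5 bottleneck 18, total now 52
augment #5: 2→3→7→0→5 bottleneck 15, total now 67
augment #6: 2→6→3→7→0→5 bottleneck 2, total now 69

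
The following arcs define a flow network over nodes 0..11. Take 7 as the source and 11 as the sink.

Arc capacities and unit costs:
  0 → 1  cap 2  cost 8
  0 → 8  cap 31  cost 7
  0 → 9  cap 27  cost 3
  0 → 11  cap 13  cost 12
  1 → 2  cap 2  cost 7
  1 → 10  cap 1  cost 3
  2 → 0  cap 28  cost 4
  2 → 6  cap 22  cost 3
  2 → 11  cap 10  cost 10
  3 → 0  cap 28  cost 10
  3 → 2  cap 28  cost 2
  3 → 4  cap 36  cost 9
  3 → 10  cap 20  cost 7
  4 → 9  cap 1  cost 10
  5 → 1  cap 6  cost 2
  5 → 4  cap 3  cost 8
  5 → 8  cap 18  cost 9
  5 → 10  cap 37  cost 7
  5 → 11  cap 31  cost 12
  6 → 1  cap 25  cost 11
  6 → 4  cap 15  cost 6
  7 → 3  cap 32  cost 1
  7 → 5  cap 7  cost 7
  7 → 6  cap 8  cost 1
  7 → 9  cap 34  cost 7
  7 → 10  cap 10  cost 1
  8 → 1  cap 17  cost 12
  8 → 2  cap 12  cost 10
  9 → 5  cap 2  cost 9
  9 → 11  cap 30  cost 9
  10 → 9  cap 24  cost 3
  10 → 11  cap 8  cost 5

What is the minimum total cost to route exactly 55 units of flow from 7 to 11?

Minimum cost for 55 units: 785

shortest-cost path #1: 7→10→11 push 8 @ unit cost 6 (adds 48)
shortest-cost path #2: 7→10→9→11 push 2 @ unit cost 13 (adds 26)
shortest-cost path #3: 7→3→2→11 push 10 @ unit cost 13 (adds 130)
shortest-cost path #4: 7→9→11 push 28 @ unit cost 16 (adds 448)
shortest-cost path #5: 7→5→11 push 7 @ unit cost 19 (adds 133)
total cost = 785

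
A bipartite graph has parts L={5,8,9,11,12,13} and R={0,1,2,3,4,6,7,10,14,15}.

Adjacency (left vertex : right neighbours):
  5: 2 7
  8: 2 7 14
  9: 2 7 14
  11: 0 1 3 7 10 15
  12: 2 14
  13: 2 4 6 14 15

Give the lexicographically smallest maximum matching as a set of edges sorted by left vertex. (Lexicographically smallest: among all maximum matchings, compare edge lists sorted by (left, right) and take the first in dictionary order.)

|M| = 5 (so the lex-smallest maximum matching has 5 edges)
process left vertices in ascending order; for each, take the smallest-labelled available neighbour that still permits 5 edges overall, or leave it unmatched if none does
lex-smallest matching: {5-2, 8-7, 9-14, 11-0, 13-4}

Lex-smallest maximum matching: {(5,2), (8,7), (9,14), (11,0), (13,4)}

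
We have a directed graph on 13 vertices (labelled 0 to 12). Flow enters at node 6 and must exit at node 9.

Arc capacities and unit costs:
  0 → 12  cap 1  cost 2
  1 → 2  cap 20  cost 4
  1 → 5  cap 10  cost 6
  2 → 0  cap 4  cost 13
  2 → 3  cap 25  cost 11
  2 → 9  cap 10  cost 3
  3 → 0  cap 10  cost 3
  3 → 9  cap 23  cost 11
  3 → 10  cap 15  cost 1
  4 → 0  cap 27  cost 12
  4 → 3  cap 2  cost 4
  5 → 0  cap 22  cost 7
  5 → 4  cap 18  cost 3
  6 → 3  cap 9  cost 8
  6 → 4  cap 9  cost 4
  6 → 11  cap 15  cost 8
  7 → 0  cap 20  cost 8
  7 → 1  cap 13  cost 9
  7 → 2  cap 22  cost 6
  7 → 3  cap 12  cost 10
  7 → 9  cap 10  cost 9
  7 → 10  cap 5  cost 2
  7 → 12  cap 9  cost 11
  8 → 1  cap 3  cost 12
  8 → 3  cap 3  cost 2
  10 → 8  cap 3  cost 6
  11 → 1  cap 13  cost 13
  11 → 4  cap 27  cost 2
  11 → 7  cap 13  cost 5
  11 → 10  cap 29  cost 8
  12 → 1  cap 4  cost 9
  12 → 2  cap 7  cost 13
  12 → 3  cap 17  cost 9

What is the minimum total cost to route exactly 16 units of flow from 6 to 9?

shortest-cost path #1: 6→3→9 push 9 @ unit cost 19 (adds 171)
shortest-cost path #2: 6→4→3→9 push 2 @ unit cost 19 (adds 38)
shortest-cost path #3: 6→11→7→9 push 5 @ unit cost 22 (adds 110)
total cost = 319

Minimum cost for 16 units: 319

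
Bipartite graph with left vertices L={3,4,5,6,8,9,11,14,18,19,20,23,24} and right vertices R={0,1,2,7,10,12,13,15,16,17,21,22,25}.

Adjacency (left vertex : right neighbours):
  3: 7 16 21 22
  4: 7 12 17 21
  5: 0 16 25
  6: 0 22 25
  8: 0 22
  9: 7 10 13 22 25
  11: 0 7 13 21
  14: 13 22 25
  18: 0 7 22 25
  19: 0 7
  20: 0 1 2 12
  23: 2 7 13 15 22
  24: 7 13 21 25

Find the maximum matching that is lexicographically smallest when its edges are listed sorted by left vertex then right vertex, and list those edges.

Lex-smallest maximum matching: {(3,7), (4,12), (5,16), (6,0), (8,22), (9,10), (11,13), (14,25), (20,1), (23,2), (24,21)}

|M| = 11 (so the lex-smallest maximum matching has 11 edges)
process left vertices in ascending order; for each, take the smallest-labelled available neighbour that still permits 11 edges overall, or leave it unmatched if none does
lex-smallest matching: {3-7, 4-12, 5-16, 6-0, 8-22, 9-10, 11-13, 14-25, 20-1, 23-2, 24-21}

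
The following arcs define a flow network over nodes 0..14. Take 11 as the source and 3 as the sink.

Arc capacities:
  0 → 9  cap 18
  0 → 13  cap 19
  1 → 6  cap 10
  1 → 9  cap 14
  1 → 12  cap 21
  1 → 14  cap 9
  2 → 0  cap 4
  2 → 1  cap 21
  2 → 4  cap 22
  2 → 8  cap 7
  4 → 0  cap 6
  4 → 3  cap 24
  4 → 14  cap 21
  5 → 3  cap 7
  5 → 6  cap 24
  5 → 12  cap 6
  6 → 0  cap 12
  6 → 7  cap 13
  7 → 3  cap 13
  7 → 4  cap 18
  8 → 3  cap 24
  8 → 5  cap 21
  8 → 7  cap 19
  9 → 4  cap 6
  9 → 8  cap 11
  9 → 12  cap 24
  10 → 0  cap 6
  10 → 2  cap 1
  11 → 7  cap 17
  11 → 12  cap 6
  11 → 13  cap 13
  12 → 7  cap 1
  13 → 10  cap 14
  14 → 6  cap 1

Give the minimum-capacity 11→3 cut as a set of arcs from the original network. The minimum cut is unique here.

augment #1: 11→7→3 push 13
augment #2: 11→7→4→3 push 4
augment #3: 11→12→7→4→3 push 1
augment #4: 11→13→10→2→4→3 push 1
augment #5: 11→13→10→0→9→4→3 push 6
max flow = 25; residual-reachable set from 11 gives S-side
cut edges (S→T): {(10,0), (10,2), (11,7), (12,7)} total cap 25

Min-cut arcs: {(10,0), (10,2), (11,7), (12,7)} (total capacity 25)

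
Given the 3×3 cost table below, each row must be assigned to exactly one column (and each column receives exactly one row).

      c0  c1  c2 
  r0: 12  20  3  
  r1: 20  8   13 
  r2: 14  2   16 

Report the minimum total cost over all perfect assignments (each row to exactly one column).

Minimum assignment cost: 25

one of 2 optimal assignments: row0→col2 (cost 3), row1→col0 (cost 20), row2→col1 (cost 2)
total = 3 + 20 + 2 = 25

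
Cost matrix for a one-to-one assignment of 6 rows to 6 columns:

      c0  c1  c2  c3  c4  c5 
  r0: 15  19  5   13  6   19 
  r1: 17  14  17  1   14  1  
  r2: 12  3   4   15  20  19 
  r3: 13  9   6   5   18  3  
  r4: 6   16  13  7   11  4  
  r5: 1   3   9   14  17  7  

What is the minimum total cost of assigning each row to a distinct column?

optimal assignment: row0→col4 (cost 6), row1→col3 (cost 1), row2→col1 (cost 3), row3→col2 (cost 6), row4→col5 (cost 4), row5→col0 (cost 1)
total = 6 + 1 + 3 + 6 + 4 + 1 = 21

Minimum assignment cost: 21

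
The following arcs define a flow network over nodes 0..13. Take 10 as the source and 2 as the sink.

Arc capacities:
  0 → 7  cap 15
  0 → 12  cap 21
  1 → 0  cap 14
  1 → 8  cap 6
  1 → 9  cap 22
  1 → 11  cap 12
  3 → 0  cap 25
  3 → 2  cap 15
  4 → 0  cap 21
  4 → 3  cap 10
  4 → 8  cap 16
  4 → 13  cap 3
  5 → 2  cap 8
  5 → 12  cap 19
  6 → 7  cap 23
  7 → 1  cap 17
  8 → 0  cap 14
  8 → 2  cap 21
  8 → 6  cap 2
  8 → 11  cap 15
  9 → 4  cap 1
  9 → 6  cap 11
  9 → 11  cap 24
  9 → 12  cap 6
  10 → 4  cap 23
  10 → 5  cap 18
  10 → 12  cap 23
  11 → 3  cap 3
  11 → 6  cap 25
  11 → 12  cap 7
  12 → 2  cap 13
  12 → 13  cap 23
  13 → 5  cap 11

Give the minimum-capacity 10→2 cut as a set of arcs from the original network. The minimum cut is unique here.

Min-cut arcs: {(5,2), (10,4), (12,2)} (total capacity 44)

augment #1: 10→5→2 push 8
augment #2: 10→12→2 push 13
augment #3: 10→4→3→2 push 10
augment #4: 10→4→8→2 push 13
max flow = 44; residual-reachable set from 10 gives S-side
cut edges (S→T): {(5,2), (10,4), (12,2)} total cap 44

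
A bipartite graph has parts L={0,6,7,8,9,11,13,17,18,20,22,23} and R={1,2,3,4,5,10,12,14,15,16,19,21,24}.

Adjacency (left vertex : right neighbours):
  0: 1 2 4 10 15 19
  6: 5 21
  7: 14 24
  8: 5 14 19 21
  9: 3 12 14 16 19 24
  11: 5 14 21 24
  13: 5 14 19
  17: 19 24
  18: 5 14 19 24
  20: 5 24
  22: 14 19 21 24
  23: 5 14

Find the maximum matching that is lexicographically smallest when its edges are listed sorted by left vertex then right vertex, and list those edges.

Lex-smallest maximum matching: {(0,1), (6,5), (7,14), (8,19), (9,3), (11,21), (17,24)}

|M| = 7 (so the lex-smallest maximum matching has 7 edges)
process left vertices in ascending order; for each, take the smallest-labelled available neighbour that still permits 7 edges overall, or leave it unmatched if none does
lex-smallest matching: {0-1, 6-5, 7-14, 8-19, 9-3, 11-21, 17-24}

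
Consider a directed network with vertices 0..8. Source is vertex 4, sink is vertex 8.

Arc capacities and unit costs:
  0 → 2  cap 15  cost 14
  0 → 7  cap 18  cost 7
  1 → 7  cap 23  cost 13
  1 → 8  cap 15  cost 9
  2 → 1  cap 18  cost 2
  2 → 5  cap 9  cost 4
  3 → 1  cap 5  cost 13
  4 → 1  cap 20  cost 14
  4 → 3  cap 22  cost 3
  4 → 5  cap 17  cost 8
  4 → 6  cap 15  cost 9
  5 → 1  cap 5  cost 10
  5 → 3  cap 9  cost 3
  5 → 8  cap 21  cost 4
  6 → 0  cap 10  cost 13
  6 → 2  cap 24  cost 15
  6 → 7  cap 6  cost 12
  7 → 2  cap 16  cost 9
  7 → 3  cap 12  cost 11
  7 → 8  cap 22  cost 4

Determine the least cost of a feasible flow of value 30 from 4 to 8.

Minimum cost for 30 units: 503

shortest-cost path #1: 4→5→8 push 17 @ unit cost 12 (adds 204)
shortest-cost path #2: 4→1→8 push 13 @ unit cost 23 (adds 299)
total cost = 503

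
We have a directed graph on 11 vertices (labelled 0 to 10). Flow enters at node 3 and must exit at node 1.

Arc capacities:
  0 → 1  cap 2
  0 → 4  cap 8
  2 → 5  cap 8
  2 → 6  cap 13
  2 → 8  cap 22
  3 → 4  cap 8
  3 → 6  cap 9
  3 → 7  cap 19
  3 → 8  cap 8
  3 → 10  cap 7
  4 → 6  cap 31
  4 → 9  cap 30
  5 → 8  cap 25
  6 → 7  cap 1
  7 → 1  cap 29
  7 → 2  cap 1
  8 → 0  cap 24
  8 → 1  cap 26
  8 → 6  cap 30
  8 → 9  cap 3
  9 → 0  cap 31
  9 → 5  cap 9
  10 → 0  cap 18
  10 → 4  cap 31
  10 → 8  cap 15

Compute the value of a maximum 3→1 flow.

Maximum flow value: 43

augment #1: 3→7→1 bottleneck 19, total now 19
augment #2: 3→8→1 bottleneck 8, total now 27
augment #3: 3→6→7→1 bottleneck 1, total now 28
augment #4: 3→10→0→1 bottleneck 2, total now 30
augment #5: 3→10→8→1 bottleneck 5, total now 35
augment #6: 3→4→9→5→8→1 bottleneck 8, total now 43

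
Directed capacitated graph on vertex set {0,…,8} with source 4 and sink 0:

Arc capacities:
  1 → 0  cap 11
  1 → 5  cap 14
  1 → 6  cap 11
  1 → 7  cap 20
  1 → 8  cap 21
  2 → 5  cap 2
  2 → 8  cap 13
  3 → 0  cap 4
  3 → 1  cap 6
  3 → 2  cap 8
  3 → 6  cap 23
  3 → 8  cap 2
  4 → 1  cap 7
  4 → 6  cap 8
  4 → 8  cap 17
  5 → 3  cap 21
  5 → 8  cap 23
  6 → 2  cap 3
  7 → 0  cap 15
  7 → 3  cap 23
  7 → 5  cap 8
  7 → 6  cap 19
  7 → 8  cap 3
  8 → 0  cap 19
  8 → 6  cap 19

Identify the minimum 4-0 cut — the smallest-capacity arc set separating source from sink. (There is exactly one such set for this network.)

augment #1: 4→1→0 push 7
augment #2: 4→8→0 push 17
augment #3: 4→6→2→8→0 push 2
augment #4: 4→6→2→5→3→0 push 1
max flow = 27; residual-reachable set from 4 gives S-side
cut edges (S→T): {(4,1), (4,8), (6,2)} total cap 27

Min-cut arcs: {(4,1), (4,8), (6,2)} (total capacity 27)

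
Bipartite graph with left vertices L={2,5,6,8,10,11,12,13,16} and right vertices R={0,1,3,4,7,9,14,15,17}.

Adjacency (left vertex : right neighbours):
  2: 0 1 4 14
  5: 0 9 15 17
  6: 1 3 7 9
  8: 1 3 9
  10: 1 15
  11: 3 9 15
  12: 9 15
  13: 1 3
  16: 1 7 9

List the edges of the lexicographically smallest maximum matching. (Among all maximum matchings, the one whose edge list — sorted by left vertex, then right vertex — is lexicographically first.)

Lex-smallest maximum matching: {(2,0), (5,17), (6,1), (8,3), (10,15), (11,9), (16,7)}

|M| = 7 (so the lex-smallest maximum matching has 7 edges)
process left vertices in ascending order; for each, take the smallest-labelled available neighbour that still permits 7 edges overall, or leave it unmatched if none does
lex-smallest matching: {2-0, 5-17, 6-1, 8-3, 10-15, 11-9, 16-7}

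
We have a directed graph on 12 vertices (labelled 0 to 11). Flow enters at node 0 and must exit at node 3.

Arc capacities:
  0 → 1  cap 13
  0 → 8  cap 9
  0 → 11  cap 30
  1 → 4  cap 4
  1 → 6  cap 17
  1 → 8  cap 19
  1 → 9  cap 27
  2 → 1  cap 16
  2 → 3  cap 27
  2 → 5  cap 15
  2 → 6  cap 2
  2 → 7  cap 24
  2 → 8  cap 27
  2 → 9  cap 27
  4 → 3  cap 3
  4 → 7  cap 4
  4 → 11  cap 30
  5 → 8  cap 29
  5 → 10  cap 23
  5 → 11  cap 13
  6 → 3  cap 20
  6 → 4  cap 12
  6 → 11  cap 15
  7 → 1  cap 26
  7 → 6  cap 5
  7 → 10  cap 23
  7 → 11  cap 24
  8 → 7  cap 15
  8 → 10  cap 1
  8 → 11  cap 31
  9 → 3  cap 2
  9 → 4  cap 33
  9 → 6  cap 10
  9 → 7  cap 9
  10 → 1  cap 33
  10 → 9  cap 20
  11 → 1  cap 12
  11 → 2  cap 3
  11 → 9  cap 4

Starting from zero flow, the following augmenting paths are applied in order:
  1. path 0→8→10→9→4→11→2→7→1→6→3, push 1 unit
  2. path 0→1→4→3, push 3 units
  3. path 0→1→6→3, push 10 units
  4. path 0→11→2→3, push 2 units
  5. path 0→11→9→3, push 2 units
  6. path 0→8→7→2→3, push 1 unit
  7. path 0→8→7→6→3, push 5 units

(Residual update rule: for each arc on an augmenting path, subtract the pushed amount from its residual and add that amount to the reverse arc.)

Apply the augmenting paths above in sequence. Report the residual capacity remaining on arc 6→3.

Residual capacity of (6,3): 4

after path 1 (0→8→10→9→4→11→2→7→1→6→3, push 1): res(6,3)=19
after path 2 (0→1→4→3, push 3): res(6,3)=19
after path 3 (0→1→6→3, push 10): res(6,3)=9
after path 4 (0→11→2→3, push 2): res(6,3)=9
after path 5 (0→11→9→3, push 2): res(6,3)=9
after path 6 (0→8→7→2→3, push 1): res(6,3)=9
after path 7 (0→8→7→6→3, push 5): res(6,3)=4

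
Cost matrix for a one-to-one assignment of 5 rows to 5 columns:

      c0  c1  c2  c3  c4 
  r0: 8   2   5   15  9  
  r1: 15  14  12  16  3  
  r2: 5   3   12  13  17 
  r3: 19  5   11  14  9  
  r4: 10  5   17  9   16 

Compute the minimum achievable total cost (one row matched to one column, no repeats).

optimal assignment: row0→col2 (cost 5), row1→col4 (cost 3), row2→col0 (cost 5), row3→col1 (cost 5), row4→col3 (cost 9)
total = 5 + 3 + 5 + 5 + 9 = 27

Minimum assignment cost: 27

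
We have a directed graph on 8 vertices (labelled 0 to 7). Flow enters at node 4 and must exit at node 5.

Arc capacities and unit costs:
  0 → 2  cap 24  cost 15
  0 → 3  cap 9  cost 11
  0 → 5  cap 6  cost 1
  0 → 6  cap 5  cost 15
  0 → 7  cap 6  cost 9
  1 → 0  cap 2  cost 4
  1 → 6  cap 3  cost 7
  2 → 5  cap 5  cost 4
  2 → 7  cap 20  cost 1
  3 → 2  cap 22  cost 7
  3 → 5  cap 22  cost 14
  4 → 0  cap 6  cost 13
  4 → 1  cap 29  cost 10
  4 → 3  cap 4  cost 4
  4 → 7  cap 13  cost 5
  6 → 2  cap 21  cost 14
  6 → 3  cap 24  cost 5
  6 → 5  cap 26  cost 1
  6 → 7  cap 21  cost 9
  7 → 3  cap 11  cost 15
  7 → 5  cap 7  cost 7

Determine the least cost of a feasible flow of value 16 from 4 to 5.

shortest-cost path #1: 4→7→5 push 7 @ unit cost 12 (adds 84)
shortest-cost path #2: 4→0→5 push 6 @ unit cost 14 (adds 84)
shortest-cost path #3: 4→3→2→5 push 3 @ unit cost 15 (adds 45)
total cost = 213

Minimum cost for 16 units: 213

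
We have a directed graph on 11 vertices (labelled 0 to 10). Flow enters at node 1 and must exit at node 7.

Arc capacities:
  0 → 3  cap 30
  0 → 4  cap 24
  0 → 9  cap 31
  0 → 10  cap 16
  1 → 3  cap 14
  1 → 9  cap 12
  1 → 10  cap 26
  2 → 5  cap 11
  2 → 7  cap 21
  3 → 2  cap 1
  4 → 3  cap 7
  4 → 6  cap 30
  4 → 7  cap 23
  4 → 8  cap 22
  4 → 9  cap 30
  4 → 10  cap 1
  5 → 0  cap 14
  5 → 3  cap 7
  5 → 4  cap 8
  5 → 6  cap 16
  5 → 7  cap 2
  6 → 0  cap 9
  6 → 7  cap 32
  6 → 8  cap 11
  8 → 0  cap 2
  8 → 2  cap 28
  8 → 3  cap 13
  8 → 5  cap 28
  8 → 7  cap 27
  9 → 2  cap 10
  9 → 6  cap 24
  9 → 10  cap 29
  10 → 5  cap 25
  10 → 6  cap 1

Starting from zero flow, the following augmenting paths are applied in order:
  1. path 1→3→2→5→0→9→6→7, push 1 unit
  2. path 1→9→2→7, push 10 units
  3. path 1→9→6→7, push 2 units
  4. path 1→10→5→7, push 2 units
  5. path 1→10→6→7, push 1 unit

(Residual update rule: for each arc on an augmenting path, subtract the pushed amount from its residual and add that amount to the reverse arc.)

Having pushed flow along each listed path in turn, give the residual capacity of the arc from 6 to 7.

after path 1 (1→3→2→5→0→9→6→7, push 1): res(6,7)=31
after path 2 (1→9→2→7, push 10): res(6,7)=31
after path 3 (1→9→6→7, push 2): res(6,7)=29
after path 4 (1→10→5→7, push 2): res(6,7)=29
after path 5 (1→10→6→7, push 1): res(6,7)=28

Residual capacity of (6,7): 28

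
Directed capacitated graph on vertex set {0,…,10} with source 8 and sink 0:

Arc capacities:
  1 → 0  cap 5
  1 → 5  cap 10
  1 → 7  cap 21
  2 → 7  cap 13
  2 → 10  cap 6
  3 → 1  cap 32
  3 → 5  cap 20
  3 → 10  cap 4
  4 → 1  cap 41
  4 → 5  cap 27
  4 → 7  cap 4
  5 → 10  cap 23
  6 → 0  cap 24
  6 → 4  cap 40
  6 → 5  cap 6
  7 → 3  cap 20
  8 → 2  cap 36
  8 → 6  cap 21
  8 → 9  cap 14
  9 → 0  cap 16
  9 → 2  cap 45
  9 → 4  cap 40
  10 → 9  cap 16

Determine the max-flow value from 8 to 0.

augment #1: 8→6→0 bottleneck 21, total now 21
augment #2: 8→9→0 bottleneck 14, total now 35
augment #3: 8→2→10→9→0 bottleneck 2, total now 37
augment #4: 8→2→7→3→1→0 bottleneck 5, total now 42

Maximum flow value: 42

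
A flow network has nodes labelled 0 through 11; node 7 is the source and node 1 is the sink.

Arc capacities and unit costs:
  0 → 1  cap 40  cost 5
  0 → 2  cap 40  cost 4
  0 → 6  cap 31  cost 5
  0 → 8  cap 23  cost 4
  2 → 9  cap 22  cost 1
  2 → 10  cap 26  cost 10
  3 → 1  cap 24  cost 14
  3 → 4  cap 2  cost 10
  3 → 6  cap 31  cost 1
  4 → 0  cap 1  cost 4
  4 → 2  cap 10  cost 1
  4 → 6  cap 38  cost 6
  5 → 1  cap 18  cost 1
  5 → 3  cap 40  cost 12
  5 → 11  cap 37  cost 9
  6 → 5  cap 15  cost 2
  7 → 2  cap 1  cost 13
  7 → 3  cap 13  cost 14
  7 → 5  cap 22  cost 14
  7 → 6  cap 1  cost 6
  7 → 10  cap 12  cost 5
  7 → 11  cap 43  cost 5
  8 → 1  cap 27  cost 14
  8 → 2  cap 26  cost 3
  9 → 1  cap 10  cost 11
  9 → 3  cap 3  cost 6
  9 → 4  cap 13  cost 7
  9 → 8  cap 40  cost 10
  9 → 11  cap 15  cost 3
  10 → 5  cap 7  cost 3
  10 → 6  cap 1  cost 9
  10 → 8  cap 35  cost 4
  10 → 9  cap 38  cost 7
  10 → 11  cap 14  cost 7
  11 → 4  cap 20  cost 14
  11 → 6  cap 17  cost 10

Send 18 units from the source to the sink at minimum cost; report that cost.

Minimum cost for 18 units: 222

shortest-cost path #1: 7→10→5→1 push 7 @ unit cost 9 (adds 63)
shortest-cost path #2: 7→6→5→1 push 1 @ unit cost 9 (adds 9)
shortest-cost path #3: 7→5→1 push 10 @ unit cost 15 (adds 150)
total cost = 222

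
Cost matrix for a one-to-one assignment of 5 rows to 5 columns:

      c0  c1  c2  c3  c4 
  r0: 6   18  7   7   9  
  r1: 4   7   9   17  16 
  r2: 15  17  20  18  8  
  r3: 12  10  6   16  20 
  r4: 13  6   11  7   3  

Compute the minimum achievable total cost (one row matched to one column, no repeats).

optimal assignment: row0→col3 (cost 7), row1→col0 (cost 4), row2→col4 (cost 8), row3→col2 (cost 6), row4→col1 (cost 6)
total = 7 + 4 + 8 + 6 + 6 = 31

Minimum assignment cost: 31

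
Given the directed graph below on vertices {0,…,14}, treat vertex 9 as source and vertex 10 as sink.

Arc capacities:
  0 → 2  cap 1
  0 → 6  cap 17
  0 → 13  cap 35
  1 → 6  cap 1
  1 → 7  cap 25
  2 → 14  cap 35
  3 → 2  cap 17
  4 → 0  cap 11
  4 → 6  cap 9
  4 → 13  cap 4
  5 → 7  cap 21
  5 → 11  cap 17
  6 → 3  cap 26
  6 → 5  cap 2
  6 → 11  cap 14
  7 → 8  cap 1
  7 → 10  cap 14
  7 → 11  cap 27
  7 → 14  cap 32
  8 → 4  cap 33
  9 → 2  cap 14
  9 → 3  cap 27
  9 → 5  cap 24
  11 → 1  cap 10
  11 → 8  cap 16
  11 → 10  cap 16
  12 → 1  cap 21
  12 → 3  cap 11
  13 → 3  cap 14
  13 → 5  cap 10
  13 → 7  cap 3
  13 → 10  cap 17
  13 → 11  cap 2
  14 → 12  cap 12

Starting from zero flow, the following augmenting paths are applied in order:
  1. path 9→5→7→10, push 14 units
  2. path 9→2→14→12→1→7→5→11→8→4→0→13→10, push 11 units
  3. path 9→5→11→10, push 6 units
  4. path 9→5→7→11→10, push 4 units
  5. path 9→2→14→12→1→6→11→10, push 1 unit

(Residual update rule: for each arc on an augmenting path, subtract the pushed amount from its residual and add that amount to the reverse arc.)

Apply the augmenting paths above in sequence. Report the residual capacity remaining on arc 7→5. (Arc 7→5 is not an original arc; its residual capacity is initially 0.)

Residual capacity of (7,5): 7

after path 1 (9→5→7→10, push 14): res(7,5)=14
after path 2 (9→2→14→12→1→7→5→11→8→4→0→13→10, push 11): res(7,5)=3
after path 3 (9→5→11→10, push 6): res(7,5)=3
after path 4 (9→5→7→11→10, push 4): res(7,5)=7
after path 5 (9→2→14→12→1→6→11→10, push 1): res(7,5)=7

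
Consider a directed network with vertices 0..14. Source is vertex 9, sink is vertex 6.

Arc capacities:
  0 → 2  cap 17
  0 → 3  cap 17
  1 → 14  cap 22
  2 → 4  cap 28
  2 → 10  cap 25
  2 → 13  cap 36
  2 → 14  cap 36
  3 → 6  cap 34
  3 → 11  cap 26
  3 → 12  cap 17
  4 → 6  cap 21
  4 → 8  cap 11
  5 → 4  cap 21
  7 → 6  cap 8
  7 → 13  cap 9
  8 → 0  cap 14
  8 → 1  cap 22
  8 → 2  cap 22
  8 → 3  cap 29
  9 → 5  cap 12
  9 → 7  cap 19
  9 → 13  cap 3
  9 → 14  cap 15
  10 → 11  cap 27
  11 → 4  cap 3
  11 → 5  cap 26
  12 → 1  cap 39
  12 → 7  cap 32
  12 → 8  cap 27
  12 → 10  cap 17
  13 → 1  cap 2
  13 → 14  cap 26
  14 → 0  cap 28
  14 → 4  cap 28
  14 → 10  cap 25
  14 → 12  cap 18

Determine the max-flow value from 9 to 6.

Maximum flow value: 47

augment #1: 9→7→6 bottleneck 8, total now 8
augment #2: 9→5→4→6 bottleneck 12, total now 20
augment #3: 9→14→4→6 bottleneck 9, total now 29
augment #4: 9→14→0→3→6 bottleneck 6, total now 35
augment #5: 9→13→14→0→3→6 bottleneck 3, total now 38
augment #6: 9→7→13→14→0→3→6 bottleneck 8, total now 46
augment #7: 9→7→13→14→4→8→3→6 bottleneck 1, total now 47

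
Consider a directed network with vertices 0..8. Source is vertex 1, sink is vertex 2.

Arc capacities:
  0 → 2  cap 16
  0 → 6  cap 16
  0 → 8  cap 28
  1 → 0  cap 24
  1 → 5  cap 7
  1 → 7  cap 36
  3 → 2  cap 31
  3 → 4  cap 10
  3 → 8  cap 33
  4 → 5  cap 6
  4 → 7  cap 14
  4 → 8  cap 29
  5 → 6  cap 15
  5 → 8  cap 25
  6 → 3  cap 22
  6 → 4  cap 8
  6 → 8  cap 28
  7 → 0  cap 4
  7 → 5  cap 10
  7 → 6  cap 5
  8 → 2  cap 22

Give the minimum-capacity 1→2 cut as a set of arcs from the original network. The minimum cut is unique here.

augment #1: 1→0→2 push 16
augment #2: 1→0→8→2 push 8
augment #3: 1→5→8→2 push 7
augment #4: 1→7→0→8→2 push 4
augment #5: 1→7→5→8→2 push 3
augment #6: 1→7→6→3→2 push 5
augment #7: 1→7→5→6→3→2 push 7
max flow = 50; residual-reachable set from 1 gives S-side
cut edges (S→T): {(1,0), (1,5), (7,0), (7,5), (7,6)} total cap 50

Min-cut arcs: {(1,0), (1,5), (7,0), (7,5), (7,6)} (total capacity 50)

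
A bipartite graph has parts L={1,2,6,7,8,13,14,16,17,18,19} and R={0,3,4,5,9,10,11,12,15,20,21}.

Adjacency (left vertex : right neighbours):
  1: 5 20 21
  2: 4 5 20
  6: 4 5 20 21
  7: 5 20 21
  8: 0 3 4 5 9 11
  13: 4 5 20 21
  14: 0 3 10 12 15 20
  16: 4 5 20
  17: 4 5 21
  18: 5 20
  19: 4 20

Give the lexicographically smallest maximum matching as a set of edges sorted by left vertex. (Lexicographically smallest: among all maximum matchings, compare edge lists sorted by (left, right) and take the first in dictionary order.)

Lex-smallest maximum matching: {(1,5), (2,4), (6,20), (7,21), (8,0), (14,3)}

|M| = 6 (so the lex-smallest maximum matching has 6 edges)
process left vertices in ascending order; for each, take the smallest-labelled available neighbour that still permits 6 edges overall, or leave it unmatched if none does
lex-smallest matching: {1-5, 2-4, 6-20, 7-21, 8-0, 14-3}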